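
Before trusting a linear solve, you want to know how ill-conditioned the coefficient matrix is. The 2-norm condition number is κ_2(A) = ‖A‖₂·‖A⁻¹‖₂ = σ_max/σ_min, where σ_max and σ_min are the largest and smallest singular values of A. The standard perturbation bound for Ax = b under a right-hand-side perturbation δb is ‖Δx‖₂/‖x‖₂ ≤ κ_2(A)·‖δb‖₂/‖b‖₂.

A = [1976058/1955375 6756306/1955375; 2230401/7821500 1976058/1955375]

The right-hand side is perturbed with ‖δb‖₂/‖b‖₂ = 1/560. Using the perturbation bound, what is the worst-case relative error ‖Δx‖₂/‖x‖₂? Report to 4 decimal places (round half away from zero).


0.6983

AᵀA = [107922515409/97881379600 46248649461/12235172450; 46248649461/12235172450 79283961576/6117586225]; tr = 55058636025/3915255184, det = 1265625/978813796
λ_max, λ_min = (55058636025/3915255184 ± √3031374117015951800625/15329223155838873856)/2 = 225/16, 22500/244703449
κ_2(A) = √(λ_max/λ_min) = √((225/16) / (22500/244703449)) = 391.0750
bound on ‖Δx‖/‖x‖: κ·ε = 391.0750·1/560 = 0.6983


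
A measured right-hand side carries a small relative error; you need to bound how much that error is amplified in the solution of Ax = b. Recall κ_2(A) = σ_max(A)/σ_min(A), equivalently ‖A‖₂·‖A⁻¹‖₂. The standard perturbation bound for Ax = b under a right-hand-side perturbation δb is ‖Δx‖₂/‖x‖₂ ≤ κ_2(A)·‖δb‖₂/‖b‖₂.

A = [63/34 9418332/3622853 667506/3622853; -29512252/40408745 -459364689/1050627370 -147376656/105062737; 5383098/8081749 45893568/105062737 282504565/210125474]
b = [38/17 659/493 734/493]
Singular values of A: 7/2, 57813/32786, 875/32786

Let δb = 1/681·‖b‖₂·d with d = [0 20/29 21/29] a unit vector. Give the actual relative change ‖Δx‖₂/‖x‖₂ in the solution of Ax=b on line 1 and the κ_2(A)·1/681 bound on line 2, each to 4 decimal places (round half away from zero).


largest singular value 7/2, smallest 875/32786
κ = σ_max/σ_min = (7/2)/(875/32786) = 131.1440
worst-case relative error ≤ 131.1440 × 1/681 = 0.1926
solve Ax = b  →  x = [-59.6087 42.1450 16.9461]
‖b‖₂ = 3.0000 and ‖x‖₂ = 74.9438
with δb = [0.0000 0.0030 0.0032], A·Δx = δb → ‖Δx‖ = 0.1651
dividing the unrounded norms, ‖Δx‖/‖x‖ = 0.0022
so the bound overstates the realised error by a factor of ≈ 87.4344 (computed from the unrounded values)

0.0022
0.1926


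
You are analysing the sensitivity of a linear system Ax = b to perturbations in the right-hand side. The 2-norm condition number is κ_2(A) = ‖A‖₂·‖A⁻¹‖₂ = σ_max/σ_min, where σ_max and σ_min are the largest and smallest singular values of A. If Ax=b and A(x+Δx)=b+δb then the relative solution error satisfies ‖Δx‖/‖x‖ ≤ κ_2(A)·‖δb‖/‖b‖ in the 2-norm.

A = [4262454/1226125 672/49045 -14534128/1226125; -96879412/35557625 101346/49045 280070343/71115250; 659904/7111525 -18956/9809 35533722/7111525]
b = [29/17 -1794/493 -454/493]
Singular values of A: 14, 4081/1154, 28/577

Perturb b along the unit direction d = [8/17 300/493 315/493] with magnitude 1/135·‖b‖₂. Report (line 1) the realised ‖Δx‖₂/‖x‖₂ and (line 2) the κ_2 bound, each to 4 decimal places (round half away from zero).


0.0153
2.1370

σ_max = 14, σ_min = 28/577
κ_2(A) = 14 / (28/577) = 288.5000
κ_2(A)·‖δb‖/‖b‖ = 2.1370
solve Ax = b  →  x = [-31.2668 -25.1810 -9.3427]
‖b‖ = 4.1231, ‖x‖ = 41.2187
with δb = [0.0144 0.0186 0.0195], A·Δx = δb → ‖Δx‖ = 0.6294
realised ‖Δx‖/‖x‖ = 0.0153
so the bound overstates the realised error by a factor of ≈ 139.9581 (computed from the unrounded values)


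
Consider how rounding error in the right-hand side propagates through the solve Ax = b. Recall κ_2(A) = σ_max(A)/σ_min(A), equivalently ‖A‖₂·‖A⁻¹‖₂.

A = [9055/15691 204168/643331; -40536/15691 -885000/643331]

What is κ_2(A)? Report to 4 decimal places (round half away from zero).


M = AᵀA = [1725160321/246207481 920075640/246207481; 920075640/246207481 490725504/246207481]. tr(M)=7667425/851929, det(M)=576/851929
solving λ² − 7667425/851929·λ + 576/851929 = 0 gives λ = 9, 64/851929
so κ_2 = √(9 / (64/851929)) = 346.1250

346.1250


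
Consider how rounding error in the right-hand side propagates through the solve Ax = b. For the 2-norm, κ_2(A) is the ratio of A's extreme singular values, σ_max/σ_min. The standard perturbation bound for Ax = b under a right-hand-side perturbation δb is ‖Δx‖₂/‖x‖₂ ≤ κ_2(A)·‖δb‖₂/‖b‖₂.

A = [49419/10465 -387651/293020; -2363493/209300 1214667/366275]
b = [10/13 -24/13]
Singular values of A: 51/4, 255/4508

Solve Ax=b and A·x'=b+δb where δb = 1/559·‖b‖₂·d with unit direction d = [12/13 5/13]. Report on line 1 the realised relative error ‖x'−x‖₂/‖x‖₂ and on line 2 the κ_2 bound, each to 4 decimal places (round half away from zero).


0.4032
0.4032

largest singular value 51/4, smallest 255/4508
κ = σ_max/σ_min = (51/4)/(255/4508) = 225.4000
bound on ‖Δx‖/‖x‖: κ·ε = 225.4000·1/559 = 0.4032
solve Ax = b  →  x = [0.1506 -0.0439]
‖b‖ = 2.0000, ‖x‖ = 0.1569
with δb = [0.0033 0.0014], A·Δx = δb → ‖Δx‖ = 0.0633
dividing the unrounded norms, ‖Δx‖/‖x‖ = 0.4032
so the bound is sharp here: realised error equals the bound


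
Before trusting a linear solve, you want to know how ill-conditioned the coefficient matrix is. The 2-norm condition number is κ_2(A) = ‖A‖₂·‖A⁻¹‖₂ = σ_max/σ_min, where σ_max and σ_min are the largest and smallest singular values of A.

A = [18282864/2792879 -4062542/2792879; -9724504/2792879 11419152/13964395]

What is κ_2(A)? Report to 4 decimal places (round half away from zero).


form AᵀA = [1483837695808/26990218369 -1669273715232/134951091845; -1669273715232/134951091845 1878903875236/674755459225] with trace 23185512356/401401225 and determinant 33362176/401401225
λ_max, λ_min = (23185512356/401401225 ± √537514416736968408336/161122943431500625)/2 = 1444/25, 23104/16056049
κ = σ_max/σ_min = (38/5)/(152/4007) = 200.3500

200.3500


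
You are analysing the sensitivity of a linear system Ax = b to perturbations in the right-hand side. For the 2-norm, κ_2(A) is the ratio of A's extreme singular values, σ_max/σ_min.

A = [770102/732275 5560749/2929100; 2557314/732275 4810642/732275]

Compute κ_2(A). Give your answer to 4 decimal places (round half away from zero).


215.3750

form AᵀA = [11412659176/857962681 42793305975/1715925362; 42793305975/1715925362 641917364281/13727402896] with trace 2853010073/47499664 and determinant 923521/11874916
char-poly roots: 961/16 and 3844/2968729
κ_2(A) = √(λ_max/λ_min) = √((961/16) / (3844/2968729)) = 215.3750


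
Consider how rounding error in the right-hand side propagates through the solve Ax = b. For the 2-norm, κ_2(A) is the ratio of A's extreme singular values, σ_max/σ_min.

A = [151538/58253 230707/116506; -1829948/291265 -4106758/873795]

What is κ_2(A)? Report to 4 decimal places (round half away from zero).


336.0750

form AᵀA = [23211856916/501984025 52225955561/1505952075; 52225955561/1505952075 470045160049/18071424900] with trace 52226880361/722856996 and determinant 8352100/180714249
char-poly roots: 289/4 and 115600/180714249
so κ_2 = √((289/4) / (115600/180714249)) = 336.0750


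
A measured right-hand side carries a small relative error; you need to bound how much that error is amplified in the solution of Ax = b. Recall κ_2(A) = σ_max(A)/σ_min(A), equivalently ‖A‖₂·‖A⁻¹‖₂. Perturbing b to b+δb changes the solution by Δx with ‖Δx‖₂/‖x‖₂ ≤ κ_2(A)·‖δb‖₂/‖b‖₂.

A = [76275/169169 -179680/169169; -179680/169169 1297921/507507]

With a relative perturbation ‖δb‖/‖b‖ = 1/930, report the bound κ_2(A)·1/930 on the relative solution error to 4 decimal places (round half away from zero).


form AᵀA = [225460225/169338169 -1623229120/508014507; -1623229120/508014507 11687355289/1524043521] with trace 81162706/9018009 and determinant 625/1002001
solving λ² − 81162706/9018009·λ + 625/1002001 = 0 gives λ = 9, 625/9018009
σ_max=√9=3, σ_min=√(625/9018009)=(25/3003) → κ = 360.3600
perturbation bound = 360.3600·1/930 = 0.3875

0.3875


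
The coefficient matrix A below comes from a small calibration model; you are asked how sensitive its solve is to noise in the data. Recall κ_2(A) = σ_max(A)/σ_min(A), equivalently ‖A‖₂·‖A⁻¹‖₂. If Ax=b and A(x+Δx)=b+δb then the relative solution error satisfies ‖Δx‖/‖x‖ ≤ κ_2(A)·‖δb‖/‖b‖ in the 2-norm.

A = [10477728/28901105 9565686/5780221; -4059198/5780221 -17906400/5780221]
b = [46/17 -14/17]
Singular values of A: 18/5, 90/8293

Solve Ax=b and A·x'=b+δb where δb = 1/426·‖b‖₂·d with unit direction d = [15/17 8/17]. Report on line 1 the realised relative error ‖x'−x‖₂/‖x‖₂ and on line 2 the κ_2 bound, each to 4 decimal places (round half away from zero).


largest singular value 18/5, smallest 90/8293
condition number: (18/5) ÷ (90/8293) = 331.7200
κ_2(A)·‖δb‖/‖b‖ = 0.7787
solve Ax = b  →  x = [-179.6721 40.9957]
‖b‖₂ = 2.8284 and ‖x‖₂ = 184.2897
with δb = [0.0059 0.0031], A·Δx = δb → ‖Δx‖ = 0.6118
dividing the unrounded norms, ‖Δx‖/‖x‖ = 0.0033
so the bound overstates the realised error by a factor of ≈ 234.5625 (computed from the unrounded values)

0.0033
0.7787


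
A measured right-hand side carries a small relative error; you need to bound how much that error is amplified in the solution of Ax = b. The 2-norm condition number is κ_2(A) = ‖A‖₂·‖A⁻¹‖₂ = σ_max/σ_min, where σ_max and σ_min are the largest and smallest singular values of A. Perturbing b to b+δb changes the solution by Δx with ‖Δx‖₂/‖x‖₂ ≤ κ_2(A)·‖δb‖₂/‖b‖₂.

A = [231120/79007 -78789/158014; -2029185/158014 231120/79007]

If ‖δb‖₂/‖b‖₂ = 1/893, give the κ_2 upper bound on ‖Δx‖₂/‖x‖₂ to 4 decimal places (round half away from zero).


0.0947

AᵀA = [2576595825/14853316 -144912240/3713329; -144912240/3713329 130799241/14853316]; tr = 805293/4418, det = 164025/35344
λ_max, λ_min = (805293/4418 ± √162033621156/4879681)/2 = 729/4, 225/8836
so κ_2 = √((729/4) / (225/8836)) = 84.6000
perturbation bound = 84.6000·1/893 = 0.0947


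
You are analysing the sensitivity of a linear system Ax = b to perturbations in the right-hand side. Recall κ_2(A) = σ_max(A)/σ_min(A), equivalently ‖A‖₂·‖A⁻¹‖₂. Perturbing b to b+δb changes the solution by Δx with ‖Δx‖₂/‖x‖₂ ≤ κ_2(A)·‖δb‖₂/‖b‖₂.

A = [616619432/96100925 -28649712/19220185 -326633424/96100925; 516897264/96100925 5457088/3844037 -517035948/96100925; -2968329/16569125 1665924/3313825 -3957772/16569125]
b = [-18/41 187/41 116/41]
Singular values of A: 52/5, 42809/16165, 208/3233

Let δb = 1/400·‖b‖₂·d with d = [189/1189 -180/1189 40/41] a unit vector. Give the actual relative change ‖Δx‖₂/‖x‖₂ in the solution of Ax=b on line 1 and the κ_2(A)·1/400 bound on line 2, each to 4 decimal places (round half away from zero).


from the listed singular values, σ₁ = 52/5, σ_n = 208/3233
condition number: (52/5) ÷ (208/3233) = 161.6500
κ_2(A)·‖δb‖/‖b‖ = 0.4041
solve Ax = b  →  x = [14.6086 19.8603 18.9973]
2-norm of b is 5.3852; of x, 31.1245
re-solving with b+δb shifts x by Δx of norm 0.2093
realised ‖Δx‖/‖x‖ = 0.0067
realised/bound (from unrounded values) ≈ 0.0166

0.0067
0.4041


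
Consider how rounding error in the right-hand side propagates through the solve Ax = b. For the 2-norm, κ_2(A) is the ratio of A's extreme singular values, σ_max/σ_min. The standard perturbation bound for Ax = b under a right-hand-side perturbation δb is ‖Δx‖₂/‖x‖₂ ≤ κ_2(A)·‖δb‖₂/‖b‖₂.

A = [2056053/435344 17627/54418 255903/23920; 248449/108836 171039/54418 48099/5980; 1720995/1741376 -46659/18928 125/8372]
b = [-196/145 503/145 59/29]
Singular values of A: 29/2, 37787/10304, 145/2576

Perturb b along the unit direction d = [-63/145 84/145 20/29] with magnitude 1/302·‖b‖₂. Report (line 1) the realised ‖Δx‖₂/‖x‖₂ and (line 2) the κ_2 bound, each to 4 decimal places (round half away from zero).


0.0035
0.8530

from the listed singular values, σ₁ = 29/2, σ_n = 145/2576
κ = σ_max/σ_min = (29/2)/(145/2576) = 257.6000
perturbation bound = 257.6000·1/302 = 0.8530
solve Ax = b  →  x = [-60.6303 -24.9672 27.3952]
‖b‖ = 4.2426, ‖x‖ = 71.0626
Δx = A⁻¹·δb where δb = 1/302·4.2426·d; ‖Δx‖ = 0.2496
relative error = 0.0035
so the bound overstates the realised error by a factor of ≈ 242.8695 (computed from the unrounded values)


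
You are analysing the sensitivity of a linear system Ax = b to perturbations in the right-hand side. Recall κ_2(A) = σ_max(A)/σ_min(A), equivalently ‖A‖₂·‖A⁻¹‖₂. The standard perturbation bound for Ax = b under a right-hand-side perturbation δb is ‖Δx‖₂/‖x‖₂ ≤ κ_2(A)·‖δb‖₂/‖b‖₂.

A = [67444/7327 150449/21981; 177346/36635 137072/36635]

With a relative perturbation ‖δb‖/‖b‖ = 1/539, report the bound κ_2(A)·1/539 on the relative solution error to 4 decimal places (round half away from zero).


0.2399

AᵀA = [502314644/4644025 1130102324/13932075; 1130102324/13932075 2543152729/41796225]; tr = 282559381/1671849, det = 2856100/1671849
solving λ² − 282559381/1671849·λ + 2856100/1671849 = 0 gives λ = 169, 16900/1671849
κ_2(A) = √(λ_max/λ_min) = √(169 / (16900/1671849)) = 129.3000
κ_2(A)·‖δb‖/‖b‖ = 0.2399


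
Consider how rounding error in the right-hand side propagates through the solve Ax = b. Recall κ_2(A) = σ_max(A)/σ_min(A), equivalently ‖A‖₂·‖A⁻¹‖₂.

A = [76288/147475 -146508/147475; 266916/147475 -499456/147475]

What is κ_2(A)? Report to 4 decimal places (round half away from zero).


347.0000

form AᵀA = [123302416/34798201 -231183360/34798201; -231183360/34798201 433473424/34798201] with trace 1926560/120409 and determinant 256/120409
char-poly roots: 16 and 16/120409
so κ_2 = √(16 / (16/120409)) = 347.0000


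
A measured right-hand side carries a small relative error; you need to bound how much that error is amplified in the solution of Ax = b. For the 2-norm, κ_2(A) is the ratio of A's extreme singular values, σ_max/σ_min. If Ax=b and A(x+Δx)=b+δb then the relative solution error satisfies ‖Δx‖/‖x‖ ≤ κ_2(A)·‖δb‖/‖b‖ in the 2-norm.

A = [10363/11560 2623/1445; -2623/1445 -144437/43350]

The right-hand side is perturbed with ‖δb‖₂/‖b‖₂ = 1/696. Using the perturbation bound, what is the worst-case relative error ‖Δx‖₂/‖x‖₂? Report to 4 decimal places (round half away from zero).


0.0862

form AᵀA = [75809/18496 6654551/867000; 6654551/867000 93613021/6502500] with trace 6658249/360000 and determinant 3418801/36000000
char-poly roots: 1849/100 and 1849/360000
κ_2(A) = √(λ_max/λ_min) = √((1849/100) / (1849/360000)) = 60.0000
bound on ‖Δx‖/‖x‖: κ·ε = 60.0000·1/696 = 0.0862


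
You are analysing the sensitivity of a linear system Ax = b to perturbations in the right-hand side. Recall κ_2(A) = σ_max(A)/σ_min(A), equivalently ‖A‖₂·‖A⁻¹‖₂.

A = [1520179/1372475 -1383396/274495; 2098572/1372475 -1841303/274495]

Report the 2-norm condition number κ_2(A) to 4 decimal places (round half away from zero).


AᵀA = [268597945249/75347505025 -238684658688/15069501005; -238684658688/15069501005 212167249225/3013900201]; tr = 3315157154/44823025, det = 3418801/44823025
solving λ² − 3315157154/44823025·λ + 3418801/44823025 = 0 gives λ = 1849/25, 1849/1792921
σ_max=√(1849/25)=(43/5), σ_min=√(1849/1792921)=(43/1339) → κ = 267.8000

267.8000


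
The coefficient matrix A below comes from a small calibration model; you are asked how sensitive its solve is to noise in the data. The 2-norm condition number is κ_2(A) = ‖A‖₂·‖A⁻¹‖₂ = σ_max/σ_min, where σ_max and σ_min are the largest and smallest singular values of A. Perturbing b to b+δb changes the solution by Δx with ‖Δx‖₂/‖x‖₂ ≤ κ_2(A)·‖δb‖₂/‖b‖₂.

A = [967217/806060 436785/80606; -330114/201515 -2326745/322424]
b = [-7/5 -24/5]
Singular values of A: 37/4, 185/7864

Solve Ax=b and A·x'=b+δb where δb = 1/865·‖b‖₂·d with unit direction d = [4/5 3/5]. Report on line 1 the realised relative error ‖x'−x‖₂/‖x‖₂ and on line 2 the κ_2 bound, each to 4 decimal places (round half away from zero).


0.0014
0.4546

largest singular value 37/4, smallest 185/7864
condition number: (37/4) ÷ (185/7864) = 393.2000
perturbation bound = 393.2000·1/865 = 0.4546
solve Ax = b  →  x = [165.9565 -37.0078]
‖b‖ = 5.0000, ‖x‖ = 170.0327
re-solving with b+δb shifts x by Δx of norm 0.2457
relative error = 0.0014
tightness: 0.0014 against a bound of 0.4546 (unrounded ratio ≈ 0.0032)


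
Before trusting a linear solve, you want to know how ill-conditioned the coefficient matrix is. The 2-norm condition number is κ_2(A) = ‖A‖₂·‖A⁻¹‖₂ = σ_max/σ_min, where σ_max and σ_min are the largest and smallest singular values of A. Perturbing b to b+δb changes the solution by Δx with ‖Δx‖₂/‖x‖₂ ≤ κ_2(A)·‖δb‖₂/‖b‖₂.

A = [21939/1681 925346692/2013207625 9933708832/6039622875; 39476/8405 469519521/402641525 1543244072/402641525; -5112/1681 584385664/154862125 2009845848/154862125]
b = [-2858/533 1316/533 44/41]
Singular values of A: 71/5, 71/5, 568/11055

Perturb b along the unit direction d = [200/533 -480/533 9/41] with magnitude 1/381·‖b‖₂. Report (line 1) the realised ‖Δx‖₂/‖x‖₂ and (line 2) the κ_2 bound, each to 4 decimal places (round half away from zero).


0.0039
0.7254

largest singular value 71/5, smallest 568/11055
κ = σ_max/σ_min = (71/5)/(568/11055) = 276.3750
κ_2(A)·‖δb‖/‖b‖ = 0.7254
solve Ax = b  →  x = [-0.3057 74.7592 -21.7260]
‖b‖ = 6.0000, ‖x‖ = 77.8527
Δx = A⁻¹·δb where δb = 1/381·6.0000·d; ‖Δx‖ = 0.3065
dividing the unrounded norms, ‖Δx‖/‖x‖ = 0.0039
so the bound overstates the realised error by a factor of ≈ 184.2515 (computed from the unrounded values)


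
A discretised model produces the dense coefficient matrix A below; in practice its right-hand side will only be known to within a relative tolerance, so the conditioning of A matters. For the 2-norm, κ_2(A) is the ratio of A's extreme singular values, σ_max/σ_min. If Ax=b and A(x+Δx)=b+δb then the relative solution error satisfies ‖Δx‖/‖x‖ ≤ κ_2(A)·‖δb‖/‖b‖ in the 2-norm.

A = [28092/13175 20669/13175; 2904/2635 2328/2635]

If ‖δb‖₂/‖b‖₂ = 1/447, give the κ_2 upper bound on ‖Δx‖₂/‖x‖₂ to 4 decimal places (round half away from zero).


AᵀA = [3460176/600625 2593932/600625; 2593932/600625 1947049/600625]; tr = 216289/24025, det = 576/24025
λ_max, λ_min = (216289/24025 ± √46725577921/577200625)/2 = 9, 64/24025
κ = σ_max/σ_min = 3/(8/155) = 58.1250
bound on ‖Δx‖/‖x‖: κ·ε = 58.1250·1/447 = 0.1300

0.1300


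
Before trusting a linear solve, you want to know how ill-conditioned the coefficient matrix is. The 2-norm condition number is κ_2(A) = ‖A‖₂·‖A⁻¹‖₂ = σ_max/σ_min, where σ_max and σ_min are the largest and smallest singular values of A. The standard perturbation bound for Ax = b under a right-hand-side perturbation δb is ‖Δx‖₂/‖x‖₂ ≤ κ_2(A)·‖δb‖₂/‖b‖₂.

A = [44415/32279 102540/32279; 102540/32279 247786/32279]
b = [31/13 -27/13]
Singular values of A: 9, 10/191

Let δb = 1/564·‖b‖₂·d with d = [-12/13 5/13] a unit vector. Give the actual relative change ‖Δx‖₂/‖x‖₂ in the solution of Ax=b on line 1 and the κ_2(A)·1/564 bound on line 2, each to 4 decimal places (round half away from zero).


0.0019
0.3048

σ_max = 9, σ_min = 10/191
κ = σ_max/σ_min = 9/(10/191) = 171.9000
bound on ‖Δx‖/‖x‖: κ·ε = 171.9000·1/564 = 0.3048
solve Ax = b  →  x = [52.8496 -22.1410]
2-norm of b is 3.1623; of x, 57.3001
δb = ε·‖b‖·d = [-0.0052 0.0022]; solving A·Δx = δb gives ‖Δx‖ = 0.1071
dividing the unrounded norms, ‖Δx‖/‖x‖ = 0.0019
so the bound overstates the realised error by a factor of ≈ 163.0790 (computed from the unrounded values)


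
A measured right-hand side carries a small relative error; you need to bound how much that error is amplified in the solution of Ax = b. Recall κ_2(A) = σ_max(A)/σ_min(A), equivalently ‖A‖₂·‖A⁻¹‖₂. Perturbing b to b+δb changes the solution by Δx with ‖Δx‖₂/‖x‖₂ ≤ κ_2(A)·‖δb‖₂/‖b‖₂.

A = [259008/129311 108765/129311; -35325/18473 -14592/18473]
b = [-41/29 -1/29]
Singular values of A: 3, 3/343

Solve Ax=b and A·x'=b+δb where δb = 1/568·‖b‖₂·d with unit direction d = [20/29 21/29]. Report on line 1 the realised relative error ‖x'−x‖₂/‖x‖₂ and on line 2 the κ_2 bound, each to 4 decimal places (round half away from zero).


0.0025
0.6039

largest singular value 3, smallest 3/343
κ_2(A) = 3 / (3/343) = 343.0000
worst-case relative error ≤ 343.0000 × 1/568 = 0.6039
solve Ax = b  →  x = [43.6667 -105.6667]
2-norm of b is 1.4142; of x, 114.3338
Δx = A⁻¹·δb where δb = 1/568·1.4142·d; ‖Δx‖ = 0.2847
dividing the unrounded norms, ‖Δx‖/‖x‖ = 0.0025
tightness: 0.0025 against a bound of 0.6039 (unrounded ratio ≈ 0.0041)


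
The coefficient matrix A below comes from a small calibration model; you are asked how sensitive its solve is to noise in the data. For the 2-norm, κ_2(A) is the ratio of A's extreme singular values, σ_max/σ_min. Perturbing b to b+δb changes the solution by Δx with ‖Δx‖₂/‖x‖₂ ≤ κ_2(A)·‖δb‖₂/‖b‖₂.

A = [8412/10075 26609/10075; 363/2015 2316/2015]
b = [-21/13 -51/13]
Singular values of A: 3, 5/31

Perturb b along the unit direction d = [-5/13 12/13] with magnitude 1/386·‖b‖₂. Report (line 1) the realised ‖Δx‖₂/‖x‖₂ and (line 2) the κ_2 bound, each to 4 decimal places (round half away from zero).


σ_max = 3, σ_min = 5/31
condition number: 3 ÷ (5/31) = 18.6000
κ_2(A)·‖δb‖/‖b‖ = 0.0482
solve Ax = b  →  x = [17.5760 -6.1680]
2-norm of b is 4.2426; of x, 18.6269
Δx = A⁻¹·δb where δb = 1/386·4.2426·d; ‖Δx‖ = 0.0681
realised ‖Δx‖/‖x‖ = 0.0037
realised/bound (from unrounded values) ≈ 0.0759

0.0037
0.0482


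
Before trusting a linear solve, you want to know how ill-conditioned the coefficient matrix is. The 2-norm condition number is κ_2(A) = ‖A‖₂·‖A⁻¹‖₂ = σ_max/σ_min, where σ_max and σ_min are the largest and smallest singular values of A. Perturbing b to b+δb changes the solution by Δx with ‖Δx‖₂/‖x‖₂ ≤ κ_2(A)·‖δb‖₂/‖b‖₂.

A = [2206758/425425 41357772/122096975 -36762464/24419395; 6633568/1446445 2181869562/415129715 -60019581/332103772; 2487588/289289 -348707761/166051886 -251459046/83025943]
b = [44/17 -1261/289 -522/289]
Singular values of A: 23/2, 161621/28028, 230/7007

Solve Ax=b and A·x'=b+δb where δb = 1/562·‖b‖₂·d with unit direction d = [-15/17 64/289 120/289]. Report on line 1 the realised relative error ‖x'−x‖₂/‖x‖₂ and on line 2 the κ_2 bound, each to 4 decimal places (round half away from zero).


0.0024
0.6234

σ_max = 23/2, σ_min = 230/7007
κ = σ_max/σ_min = (23/2)/(230/7007) = 350.3500
κ_2(A)·‖δb‖/‖b‖ = 0.6234
solve Ax = b  →  x = [-34.2880 25.1617 -114.1998]
‖b‖₂ = 5.3852 and ‖x‖₂ = 121.8621
with δb = [-0.0085 0.0021 0.0040], A·Δx = δb → ‖Δx‖ = 0.2919
dividing the unrounded norms, ‖Δx‖/‖x‖ = 0.0024
tightness: 0.0024 against a bound of 0.6234 (unrounded ratio ≈ 0.0038)


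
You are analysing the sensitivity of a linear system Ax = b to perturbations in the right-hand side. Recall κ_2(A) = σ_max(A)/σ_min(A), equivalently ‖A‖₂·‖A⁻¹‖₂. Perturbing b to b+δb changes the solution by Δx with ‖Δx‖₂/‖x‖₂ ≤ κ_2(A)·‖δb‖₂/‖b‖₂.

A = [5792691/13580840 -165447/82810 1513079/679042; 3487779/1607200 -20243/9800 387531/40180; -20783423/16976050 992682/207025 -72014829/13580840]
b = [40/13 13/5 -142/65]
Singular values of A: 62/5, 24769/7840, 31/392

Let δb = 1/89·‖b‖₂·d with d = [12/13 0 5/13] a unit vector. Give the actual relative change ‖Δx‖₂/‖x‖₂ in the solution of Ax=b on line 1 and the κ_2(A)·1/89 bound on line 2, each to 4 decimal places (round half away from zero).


0.0257
1.7618

from the listed singular values, σ₁ = 62/5, σ_n = 31/392
κ_2(A) = (62/5) / (31/392) = 156.8000
bound on ‖Δx‖/‖x‖: κ·ε = 156.8000·1/89 = 1.7618
solve Ax = b  →  x = [-24.6348 -0.4162 5.7233]
‖b‖ = 4.5826, ‖x‖ = 25.2944
δb = ε·‖b‖·d = [0.0475 0.0000 0.0198]; solving A·Δx = δb gives ‖Δx‖ = 0.6511
dividing the unrounded norms, ‖Δx‖/‖x‖ = 0.0257
so the bound overstates the realised error by a factor of ≈ 68.4441 (computed from the unrounded values)


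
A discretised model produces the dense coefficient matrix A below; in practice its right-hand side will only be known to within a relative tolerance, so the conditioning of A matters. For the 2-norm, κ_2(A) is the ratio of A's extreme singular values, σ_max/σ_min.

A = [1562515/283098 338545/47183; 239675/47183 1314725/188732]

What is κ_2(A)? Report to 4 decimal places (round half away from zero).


78.0960

AᵀA = [5361998725/95296644 2382025475/31765548; 2382025475/31765548 4235797025/42354064]; tr = 59570168125/381186576, det = 6103515625/1524746304
eigenvalues of AᵀA: λ = (tr ± √(tr²−4·det))/2 = 625/4, 9765625/381186576
σ_max=√(625/4)=(25/2), σ_min=√(9765625/381186576)=(3125/19524) → κ = 78.0960


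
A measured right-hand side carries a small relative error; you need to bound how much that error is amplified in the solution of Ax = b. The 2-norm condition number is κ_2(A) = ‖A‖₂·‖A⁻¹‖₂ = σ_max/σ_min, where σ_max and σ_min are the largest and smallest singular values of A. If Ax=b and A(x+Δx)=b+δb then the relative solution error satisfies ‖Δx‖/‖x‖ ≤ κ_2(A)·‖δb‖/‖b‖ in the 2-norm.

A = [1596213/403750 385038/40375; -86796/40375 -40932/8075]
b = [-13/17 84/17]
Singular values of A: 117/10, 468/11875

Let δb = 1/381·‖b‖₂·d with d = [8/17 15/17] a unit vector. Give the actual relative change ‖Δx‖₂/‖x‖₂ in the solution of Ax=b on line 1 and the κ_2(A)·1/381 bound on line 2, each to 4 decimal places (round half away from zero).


0.0033
0.7792

largest singular value 117/10, smallest 468/11875
κ = σ_max/σ_min = (117/10)/(468/11875) = 296.8750
bound on ‖Δx‖/‖x‖: κ·ε = 296.8750·1/381 = 0.7792
solve Ax = b  →  x = [-93.7870 38.8001]
‖b‖₂ = 5.0000 and ‖x‖₂ = 101.4961
Δx = A⁻¹·δb where δb = 1/381·5.0000·d; ‖Δx‖ = 0.3330
dividing the unrounded norms, ‖Δx‖/‖x‖ = 0.0033
so the bound overstates the realised error by a factor of ≈ 237.5008 (computed from the unrounded values)


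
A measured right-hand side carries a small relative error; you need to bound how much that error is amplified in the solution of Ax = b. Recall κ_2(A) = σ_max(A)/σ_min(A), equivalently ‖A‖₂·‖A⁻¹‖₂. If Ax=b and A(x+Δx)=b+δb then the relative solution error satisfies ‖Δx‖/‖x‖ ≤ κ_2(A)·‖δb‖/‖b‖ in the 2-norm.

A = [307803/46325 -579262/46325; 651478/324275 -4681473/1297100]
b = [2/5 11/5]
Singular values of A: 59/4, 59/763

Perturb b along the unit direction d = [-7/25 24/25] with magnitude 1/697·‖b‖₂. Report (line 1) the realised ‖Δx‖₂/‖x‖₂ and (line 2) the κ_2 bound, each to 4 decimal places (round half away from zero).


0.0016
0.2737

from the listed singular values, σ₁ = 59/4, σ_n = 59/763
κ_2(A) = (59/4) / (59/763) = 190.7500
perturbation bound = 190.7500·1/697 = 0.2737
solve Ax = b  →  x = [22.8534 12.1117]
2-norm of b is 2.2361; of x, 25.8645
Δx = A⁻¹·δb where δb = 1/697·2.2361·d; ‖Δx‖ = 0.0415
dividing the unrounded norms, ‖Δx‖/‖x‖ = 0.0016
so the bound overstates the realised error by a factor of ≈ 170.6126 (computed from the unrounded values)


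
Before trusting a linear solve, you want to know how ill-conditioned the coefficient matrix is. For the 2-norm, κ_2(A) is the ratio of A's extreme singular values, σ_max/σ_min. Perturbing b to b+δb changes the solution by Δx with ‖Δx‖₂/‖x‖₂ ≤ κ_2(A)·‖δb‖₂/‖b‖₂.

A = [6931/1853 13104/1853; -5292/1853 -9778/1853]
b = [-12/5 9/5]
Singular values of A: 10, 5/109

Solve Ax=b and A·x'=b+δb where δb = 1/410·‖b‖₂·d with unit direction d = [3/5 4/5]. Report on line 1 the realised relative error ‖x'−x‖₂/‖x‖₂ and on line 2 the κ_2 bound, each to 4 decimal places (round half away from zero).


σ_max = 10, σ_min = 5/109
κ_2(A) = 10 / (5/109) = 218.0000
perturbation bound = 218.0000·1/410 = 0.5317
solve Ax = b  →  x = [-0.1412 -0.2647]
‖b‖₂ = 3.0000 and ‖x‖₂ = 0.3000
with δb = [0.0044 0.0059], A·Δx = δb → ‖Δx‖ = 0.1595
realised ‖Δx‖/‖x‖ = 0.5317
tightness: 0.5317 against a bound of 0.5317; the bound is attained (ratio 1)

0.5317
0.5317


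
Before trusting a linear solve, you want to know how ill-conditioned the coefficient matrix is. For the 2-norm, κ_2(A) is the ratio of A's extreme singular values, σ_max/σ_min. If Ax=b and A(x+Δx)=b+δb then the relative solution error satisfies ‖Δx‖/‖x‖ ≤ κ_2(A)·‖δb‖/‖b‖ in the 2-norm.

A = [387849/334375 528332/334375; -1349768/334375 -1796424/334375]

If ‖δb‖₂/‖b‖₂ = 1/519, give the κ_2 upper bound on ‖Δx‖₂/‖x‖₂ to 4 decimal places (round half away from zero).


0.6443

M = AᵀA = [3155680801/178890625 4207469868/178890625; 4207469868/178890625 5610038224/178890625]. tr(M)=350628761/7155625, det(M)=153664/7155625
eigenvalues of AᵀA: λ = (tr ± √(tr²−4·det))/2 = 49, 3136/7155625
κ = σ_max/σ_min = 7/(56/2675) = 334.3750
perturbation bound = 334.3750·1/519 = 0.6443


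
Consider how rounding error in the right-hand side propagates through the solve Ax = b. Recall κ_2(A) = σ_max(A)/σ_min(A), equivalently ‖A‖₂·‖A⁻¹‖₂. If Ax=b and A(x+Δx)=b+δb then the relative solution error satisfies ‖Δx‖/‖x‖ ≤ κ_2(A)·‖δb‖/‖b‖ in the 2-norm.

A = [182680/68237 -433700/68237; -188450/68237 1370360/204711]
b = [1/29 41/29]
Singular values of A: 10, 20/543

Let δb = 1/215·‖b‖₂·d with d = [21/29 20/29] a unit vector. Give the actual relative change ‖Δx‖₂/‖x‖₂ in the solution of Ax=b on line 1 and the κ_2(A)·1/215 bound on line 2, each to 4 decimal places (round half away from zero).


σ_max = 10, σ_min = 20/543
κ_2(A) = 10 / (20/543) = 271.5000
bound on ‖Δx‖/‖x‖: κ·ε = 271.5000·1/215 = 1.2628
solve Ax = b  →  x = [25.0231 10.5346]
‖b‖ = 1.4142, ‖x‖ = 27.1502
δb = ε·‖b‖·d = [0.0048 0.0045]; solving A·Δx = δb gives ‖Δx‖ = 0.1786
relative error = 0.0066
tightness: 0.0066 against a bound of 1.2628 (unrounded ratio ≈ 0.0052)

0.0066
1.2628


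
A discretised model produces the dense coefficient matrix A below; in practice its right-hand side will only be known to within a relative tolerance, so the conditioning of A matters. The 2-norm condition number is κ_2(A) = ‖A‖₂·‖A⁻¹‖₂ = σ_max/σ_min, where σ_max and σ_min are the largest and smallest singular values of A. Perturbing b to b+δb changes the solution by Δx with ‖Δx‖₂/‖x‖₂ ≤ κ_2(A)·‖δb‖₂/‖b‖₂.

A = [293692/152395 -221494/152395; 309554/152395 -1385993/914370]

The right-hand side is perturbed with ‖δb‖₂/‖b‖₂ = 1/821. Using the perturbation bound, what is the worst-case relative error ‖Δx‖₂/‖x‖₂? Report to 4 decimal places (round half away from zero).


M = AᵀA = [43300516/5523005 -97425181/16569015; -97425181/16569015 876842309/198828180]. tr(M)=487132177/39765636, det(M)=9604/9941409
solving λ² − 487132177/39765636·λ + 9604/9941409 = 0 gives λ = 49/4, 784/9941409
κ = σ_max/σ_min = (7/2)/(28/3153) = 394.1250
worst-case relative error ≤ 394.1250 × 1/821 = 0.4801

0.4801


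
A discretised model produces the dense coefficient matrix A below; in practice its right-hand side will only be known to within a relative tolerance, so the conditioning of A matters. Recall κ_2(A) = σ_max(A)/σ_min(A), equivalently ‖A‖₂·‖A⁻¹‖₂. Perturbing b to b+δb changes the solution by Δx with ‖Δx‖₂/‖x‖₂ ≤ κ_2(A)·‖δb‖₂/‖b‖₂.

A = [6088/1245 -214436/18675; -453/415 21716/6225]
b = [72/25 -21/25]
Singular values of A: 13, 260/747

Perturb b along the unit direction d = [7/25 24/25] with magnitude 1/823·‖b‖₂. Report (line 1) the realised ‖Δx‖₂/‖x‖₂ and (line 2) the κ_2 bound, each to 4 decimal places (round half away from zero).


largest singular value 13, smallest 260/747
κ_2(A) = 13 / (260/747) = 37.3500
worst-case relative error ≤ 37.3500 × 1/823 = 0.0454
solve Ax = b  →  x = [0.0888 -0.2130]
2-norm of b is 3.0000; of x, 0.2308
Δx = A⁻¹·δb where δb = 1/823·3.0000·d; ‖Δx‖ = 0.0105
dividing the unrounded norms, ‖Δx‖/‖x‖ = 0.0454
tightness: 0.0454 against a bound of 0.0454; the bound is attained (ratio 1)

0.0454
0.0454


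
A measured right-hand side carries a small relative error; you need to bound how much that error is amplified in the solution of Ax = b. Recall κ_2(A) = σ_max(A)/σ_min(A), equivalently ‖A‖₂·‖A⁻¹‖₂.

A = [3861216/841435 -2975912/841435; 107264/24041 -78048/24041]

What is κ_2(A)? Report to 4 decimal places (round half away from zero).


form AᵀA = [34486690816/841870225 -25857338112/841870225; -25857338112/841870225 19403243584/841870225] with trace 2155597376/33674809 and determinant 26214400/33674809
char-poly roots: 64 and 409600/33674809
so κ_2 = √(64 / (409600/33674809)) = 72.5375

72.5375


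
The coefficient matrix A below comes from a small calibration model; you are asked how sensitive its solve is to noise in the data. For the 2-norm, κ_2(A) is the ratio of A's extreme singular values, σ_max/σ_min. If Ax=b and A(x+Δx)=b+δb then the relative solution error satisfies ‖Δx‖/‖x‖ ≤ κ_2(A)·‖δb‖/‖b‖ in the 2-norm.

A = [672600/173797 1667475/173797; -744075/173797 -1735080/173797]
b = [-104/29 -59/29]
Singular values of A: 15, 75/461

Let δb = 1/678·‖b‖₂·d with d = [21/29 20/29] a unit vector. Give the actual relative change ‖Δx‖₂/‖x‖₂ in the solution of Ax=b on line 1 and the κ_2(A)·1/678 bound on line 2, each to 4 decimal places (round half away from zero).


0.0015
0.1360

σ_max = 15, σ_min = 75/461
κ_2(A) = 15 / (75/461) = 92.2000
κ_2(A)·‖δb‖/‖b‖ = 0.1360
solve Ax = b  →  x = [22.6697 -9.5179]
2-norm of b is 4.1231; of x, 24.5868
δb = ε·‖b‖·d = [0.0044 0.0042]; solving A·Δx = δb gives ‖Δx‖ = 0.0374
dividing the unrounded norms, ‖Δx‖/‖x‖ = 0.0015
realised/bound (from unrounded values) ≈ 0.0112


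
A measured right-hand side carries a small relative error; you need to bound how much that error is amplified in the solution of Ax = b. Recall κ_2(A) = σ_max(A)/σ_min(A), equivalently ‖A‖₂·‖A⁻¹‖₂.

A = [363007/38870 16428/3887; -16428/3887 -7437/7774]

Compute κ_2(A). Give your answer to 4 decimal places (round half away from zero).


13.8000

AᵀA = [939420121/8940100 19450752/447005; 19450752/447005 6714945/357604]; tr = 3276017/26450, det = 16867449/211600
solving λ² − 3276017/26450·λ + 16867449/211600 = 0 gives λ = 12321/100, 1369/2116
σ_max=√(12321/100)=(111/10), σ_min=√(1369/2116)=(37/46) → κ = 13.8000


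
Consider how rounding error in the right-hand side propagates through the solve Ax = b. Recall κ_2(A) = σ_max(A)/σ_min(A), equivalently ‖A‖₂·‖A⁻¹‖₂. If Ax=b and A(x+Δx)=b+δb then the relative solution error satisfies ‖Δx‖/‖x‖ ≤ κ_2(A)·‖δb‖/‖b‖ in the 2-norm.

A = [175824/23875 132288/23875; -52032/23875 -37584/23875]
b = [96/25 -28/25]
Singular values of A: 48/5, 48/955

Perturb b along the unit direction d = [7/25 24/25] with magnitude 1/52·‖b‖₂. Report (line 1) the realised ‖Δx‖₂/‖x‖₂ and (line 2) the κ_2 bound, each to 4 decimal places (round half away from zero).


from the listed singular values, σ₁ = 48/5, σ_n = 48/955
condition number: (48/5) ÷ (48/955) = 191.0000
κ_2(A)·‖δb‖/‖b‖ = 3.6731
solve Ax = b  →  x = [0.3333 0.2500]
‖b‖ = 4.0000, ‖x‖ = 0.4167
with δb = [0.0215 0.0738], A·Δx = δb → ‖Δx‖ = 1.5304
relative error = 3.6731
tightness: 3.6731 against a bound of 3.6731; the bound is attained (ratio 1)

3.6731
3.6731


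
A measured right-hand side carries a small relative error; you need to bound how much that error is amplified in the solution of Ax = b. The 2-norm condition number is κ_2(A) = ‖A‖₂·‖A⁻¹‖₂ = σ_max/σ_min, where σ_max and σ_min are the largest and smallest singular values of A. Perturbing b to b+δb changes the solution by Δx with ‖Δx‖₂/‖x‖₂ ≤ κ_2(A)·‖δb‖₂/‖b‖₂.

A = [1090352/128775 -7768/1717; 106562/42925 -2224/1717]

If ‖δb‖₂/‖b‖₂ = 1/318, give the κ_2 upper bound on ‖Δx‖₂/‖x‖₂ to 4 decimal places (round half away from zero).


AᵀA = [2065706596/26532801 -367233440/8844267; -367233440/8844267 65288000/2948089]; tr = 9180964/91809, det = 6400/91809
solving λ² − 9180964/91809·λ + 6400/91809 = 0 gives λ = 100, 64/91809
κ_2(A) = √(λ_max/λ_min) = √(100 / (64/91809)) = 378.7500
worst-case relative error ≤ 378.7500 × 1/318 = 1.1910

1.1910


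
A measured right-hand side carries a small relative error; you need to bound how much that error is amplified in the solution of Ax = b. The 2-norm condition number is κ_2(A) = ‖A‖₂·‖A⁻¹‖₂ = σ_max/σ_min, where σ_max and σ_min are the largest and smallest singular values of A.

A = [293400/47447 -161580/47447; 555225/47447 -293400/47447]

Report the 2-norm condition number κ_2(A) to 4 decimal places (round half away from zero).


AᵀA = [23197550625/132424577 -12371211000/132424577; -12371211000/132424577 6599509200/132424577]; tr = 1752768225/7789681, det = 20250000/7789681
λ_max, λ_min = (1752768225/7789681 ± √3071565486408650625/60679130081761)/2 = 225, 90000/7789681
κ_2(A) = √(λ_max/λ_min) = √(225 / (90000/7789681)) = 139.5500

139.5500


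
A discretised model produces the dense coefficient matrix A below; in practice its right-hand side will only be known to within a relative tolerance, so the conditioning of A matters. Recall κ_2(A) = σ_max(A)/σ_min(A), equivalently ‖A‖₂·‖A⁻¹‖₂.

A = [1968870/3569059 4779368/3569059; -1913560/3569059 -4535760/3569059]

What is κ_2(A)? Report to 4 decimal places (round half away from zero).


form AᵀA = [8963330500/15146471041 21509397360/15146471041; 21509397360/15146471041 51623635264/15146471041] with trace 358502756/89624089 and determinant 25600/89624089
solving λ² − 358502756/89624089·λ + 25600/89624089 = 0 gives λ = 4, 6400/89624089
so κ_2 = √(4 / (6400/89624089)) = 236.6750

236.6750


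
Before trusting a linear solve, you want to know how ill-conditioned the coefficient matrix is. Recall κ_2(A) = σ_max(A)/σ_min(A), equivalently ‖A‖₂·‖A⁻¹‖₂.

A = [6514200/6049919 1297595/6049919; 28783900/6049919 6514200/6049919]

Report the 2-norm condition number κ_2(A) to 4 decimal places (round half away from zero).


AᵀA = [518112850000/21773658481 116571609000/21773658481; 116571609000/21773658481 26245422025/21773658481]; tr = 323830025/12952801, det = 250000/12952801
char-poly roots: 25 and 10000/12952801
so κ_2 = √(25 / (10000/12952801)) = 179.9500

179.9500
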